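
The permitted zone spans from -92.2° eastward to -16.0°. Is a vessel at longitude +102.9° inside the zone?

Band width going east from -92.2° to -16.0°: ((-16.0 − -92.2) mod 360) = 76.2°.
Offset of +102.9° east of the west edge: ((102.9 − -92.2) mod 360) = 195.1°.
195.1° > 76.2° ⇒ outside.

No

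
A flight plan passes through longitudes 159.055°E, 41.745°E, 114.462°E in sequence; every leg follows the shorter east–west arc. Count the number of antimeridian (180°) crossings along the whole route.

Leg 1: +159.055° → +41.745°, shortest Δλ = -117.31° (west) — does not cross 180°.
Leg 2: +41.745° → +114.462°, shortest Δλ = 72.717° (east) — does not cross 180°.
Total crossings: 0.

0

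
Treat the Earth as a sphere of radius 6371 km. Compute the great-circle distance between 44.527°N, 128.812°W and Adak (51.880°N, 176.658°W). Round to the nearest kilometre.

3570 km

Δλ = -176.658 − -128.812 = -47.846°.
Δφ = 51.880 − 44.527 = 7.353°.
a = sin²(Δφ/2) + cos φ₁ · cos φ₂ · sin²(Δλ/2) = 0.076479.
c = 2·atan2(√a, √(1−a)) = 0.56040 rad → d = 6371·c ≈ 3570.33 km.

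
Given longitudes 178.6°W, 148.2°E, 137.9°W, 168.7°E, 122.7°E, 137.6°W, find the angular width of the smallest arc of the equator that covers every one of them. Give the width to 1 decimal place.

Sort the longitudes: -178.6°, -137.9°, -137.6°, +122.7°, +148.2°, +168.7°.
Eastward gaps between consecutive values (wrapping around): 40.7°, 0.3°, 260.3°, 25.5°, 20.5°, 12.7°.
Largest gap = 260.3° ⇒ minimal covering band is its complement: 360° − 260.3° = 99.7°.
Band runs from +122.7° eastward to -137.6°, crossing the antimeridian.

99.7°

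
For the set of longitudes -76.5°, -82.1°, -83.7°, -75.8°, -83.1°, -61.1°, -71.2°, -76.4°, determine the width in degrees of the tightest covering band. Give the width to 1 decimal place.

22.6°

Sort the longitudes: -83.7°, -83.1°, -82.1°, -76.5°, -76.4°, -75.8°, -71.2°, -61.1°.
Eastward gaps between consecutive values (wrapping around): 0.6°, 1.0°, 5.6°, 0.1°, 0.6°, 4.6°, 10.1°, 337.4°.
Largest gap = 337.4° ⇒ minimal covering band is its complement: 360° − 337.4° = 22.6°.
Band runs from -83.7° eastward to -61.1°.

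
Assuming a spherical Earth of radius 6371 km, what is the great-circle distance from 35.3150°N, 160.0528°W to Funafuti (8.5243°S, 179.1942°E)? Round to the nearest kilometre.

Δλ = 179.1942 − -160.0528 = 339.2470°; wrapped into (−180°, 180°]: -20.7530°.
Δφ = -8.5243 − 35.3150 = -43.8393°.
a = sin²(Δφ/2) + cos φ₁ · cos φ₂ · sin²(Δλ/2) = 0.165537.
c = 2·atan2(√a, √(1−a)) = 0.83803 rad → d = 6371·c ≈ 5339.11 km.

5339 km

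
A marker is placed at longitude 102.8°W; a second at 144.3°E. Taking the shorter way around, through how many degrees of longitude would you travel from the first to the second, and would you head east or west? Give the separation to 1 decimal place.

Raw difference: 144.3 − -102.8 = 247.1°.
Normalise into (−180°, 180°]: 247.1° − 360° = -112.9°.
Negative ⇒ the second point lies to the west; separation 112.9°.

112.9° west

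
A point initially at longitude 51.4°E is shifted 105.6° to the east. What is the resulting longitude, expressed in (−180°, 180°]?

157.0°E

Start at +51.4°; shift +105.6° → +157.0°.
+157.0° already lies in (−180°, 180°].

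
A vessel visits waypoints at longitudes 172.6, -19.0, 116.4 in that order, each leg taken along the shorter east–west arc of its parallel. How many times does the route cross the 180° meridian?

Leg 1: +172.6° → -19.0°, shortest Δλ = 168.4° (east) — crosses 180°.
Leg 2: -19.0° → +116.4°, shortest Δλ = 135.4° (east) — does not cross 180°.
Total crossings: 1.

1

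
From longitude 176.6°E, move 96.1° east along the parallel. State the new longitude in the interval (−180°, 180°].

87.3°W

Start at +176.6°; shift +96.1° → +272.7°.
+272.7° lies outside (−180°, 180°]; subtract 360° → -87.3°.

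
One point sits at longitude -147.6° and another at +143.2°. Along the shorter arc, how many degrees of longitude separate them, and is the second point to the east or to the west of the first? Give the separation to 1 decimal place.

Raw difference: 143.2 − -147.6 = 290.8°.
Normalise into (−180°, 180°]: 290.8° − 360° = -69.2°.
Negative ⇒ the second point lies to the west; separation 69.2°.

69.2° west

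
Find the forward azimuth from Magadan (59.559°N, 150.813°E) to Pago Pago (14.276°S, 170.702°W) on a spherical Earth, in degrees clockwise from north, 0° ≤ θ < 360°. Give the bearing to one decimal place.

142.3°

Δλ = -170.702 − 150.813 = -321.515°; wrapped into (−180°, 180°]: 38.485°.
θ = atan2( sin Δλ · cos φ₂ , cos φ₁ · sin φ₂ − sin φ₁ · cos φ₂ · cos Δλ )
  = atan2(0.60309, -0.77896) = 142.252° → normalised to [0°, 360°): 142.252°.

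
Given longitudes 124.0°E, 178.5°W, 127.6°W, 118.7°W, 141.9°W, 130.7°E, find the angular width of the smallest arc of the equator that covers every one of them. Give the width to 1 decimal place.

117.3°

Sort the longitudes: -178.5°, -141.9°, -127.6°, -118.7°, +124.0°, +130.7°.
Eastward gaps between consecutive values (wrapping around): 36.6°, 14.3°, 8.9°, 242.7°, 6.7°, 50.8°.
Largest gap = 242.7° ⇒ minimal covering band is its complement: 360° − 242.7° = 117.3°.
Band runs from +124.0° eastward to -118.7°, crossing the antimeridian.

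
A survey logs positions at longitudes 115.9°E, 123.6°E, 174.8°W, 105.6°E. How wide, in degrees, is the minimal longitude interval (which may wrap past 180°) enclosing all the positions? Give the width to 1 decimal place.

Sort the longitudes: -174.8°, +105.6°, +115.9°, +123.6°.
Eastward gaps between consecutive values (wrapping around): 280.4°, 10.3°, 7.7°, 61.6°.
Largest gap = 280.4° ⇒ minimal covering band is its complement: 360° − 280.4° = 79.6°.
Band runs from +105.6° eastward to -174.8°, crossing the antimeridian.

79.6°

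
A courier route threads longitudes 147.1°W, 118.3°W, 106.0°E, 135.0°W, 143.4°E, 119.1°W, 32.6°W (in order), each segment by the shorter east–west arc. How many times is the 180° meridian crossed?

4

Leg 1: -147.1° → -118.3°, shortest Δλ = 28.8° (east) — does not cross 180°.
Leg 2: -118.3° → +106.0°, shortest Δλ = -135.7° (west) — crosses 180°.
Leg 3: +106.0° → -135.0°, shortest Δλ = 119.0° (east) — crosses 180°.
Leg 4: -135.0° → +143.4°, shortest Δλ = -81.6° (west) — crosses 180°.
Leg 5: +143.4° → -119.1°, shortest Δλ = 97.5° (east) — crosses 180°.
Leg 6: -119.1° → -32.6°, shortest Δλ = 86.5° (east) — does not cross 180°.
Total crossings: 4.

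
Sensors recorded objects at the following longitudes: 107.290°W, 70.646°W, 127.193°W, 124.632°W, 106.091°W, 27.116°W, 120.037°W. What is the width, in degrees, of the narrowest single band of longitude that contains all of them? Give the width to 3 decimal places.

Sort the longitudes: -127.193°, -124.632°, -120.037°, -107.290°, -106.091°, -70.646°, -27.116°.
Eastward gaps between consecutive values (wrapping around): 2.561°, 4.595°, 12.747°, 1.199°, 35.445°, 43.530°, 259.923°.
Largest gap = 259.923° ⇒ minimal covering band is its complement: 360° − 259.923° = 100.077°.
Band runs from -127.193° eastward to -27.116°.

100.077°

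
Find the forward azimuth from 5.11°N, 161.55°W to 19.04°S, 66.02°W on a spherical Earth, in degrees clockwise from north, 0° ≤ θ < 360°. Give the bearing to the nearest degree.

109°

Δλ = -66.02 − -161.55 = 95.53°.
θ = atan2( sin Δλ · cos φ₂ , cos φ₁ · sin φ₂ − sin φ₁ · cos φ₂ · cos Δλ )
  = atan2(0.94089, -0.31682) = 108.609° → normalised to [0°, 360°): 108.609°.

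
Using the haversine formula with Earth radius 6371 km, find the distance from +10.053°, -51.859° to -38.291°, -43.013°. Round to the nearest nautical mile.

Δλ = -43.013 − -51.859 = 8.846°.
Δφ = -38.291 − 10.053 = -48.344°.
a = sin²(Δφ/2) + cos φ₁ · cos φ₂ · sin²(Δλ/2) = 0.172268.
c = 2·atan2(√a, √(1−a)) = 0.85600 rad → d = 6371·c ≈ 5453.57 km ≈ 2944.69 nmi.

2945 nmi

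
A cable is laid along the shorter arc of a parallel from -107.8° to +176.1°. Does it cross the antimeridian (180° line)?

Naïve |176.1 − -107.8| = 283.9° > 180°, so the shorter arc goes the other way round — across 180°.
Signed shortest Δλ = ((176.1 − -107.8 + 180) mod 360) − 180 = -76.1°.
Going west by 76.1° from -107.8° passes through 180° before reaching +176.1°.

Yes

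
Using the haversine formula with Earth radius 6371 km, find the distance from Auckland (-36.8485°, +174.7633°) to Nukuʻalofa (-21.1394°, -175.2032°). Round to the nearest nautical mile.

1079 nmi

Δλ = -175.2032 − 174.7633 = -349.9665°; wrapped into (−180°, 180°]: 10.0335°.
Δφ = -21.1394 − -36.8485 = 15.7091°.
a = sin²(Δφ/2) + cos φ₁ · cos φ₂ · sin²(Δλ/2) = 0.024383.
c = 2·atan2(√a, √(1−a)) = 0.31359 rad → d = 6371·c ≈ 1997.85 km ≈ 1078.75 nmi.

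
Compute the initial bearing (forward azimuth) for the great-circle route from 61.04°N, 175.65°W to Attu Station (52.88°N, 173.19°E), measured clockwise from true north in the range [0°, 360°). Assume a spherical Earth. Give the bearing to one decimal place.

Δλ = 173.19 − -175.65 = 348.84°; wrapped into (−180°, 180°]: -11.16°.
θ = atan2( sin Δλ · cos φ₂ , cos φ₁ · sin φ₂ − sin φ₁ · cos φ₂ · cos Δλ )
  = atan2(-0.11680, -0.13195) = -138.485° → normalised to [0°, 360°): 221.515°.

221.5°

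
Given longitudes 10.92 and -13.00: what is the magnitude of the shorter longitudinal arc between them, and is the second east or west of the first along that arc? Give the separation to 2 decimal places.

Raw difference: -13.00 − 10.92 = -23.92°.
Normalise into (−180°, 180°]: -23.92° stays -23.92°.
Negative ⇒ the second point lies to the west; separation 23.92°.

23.92° west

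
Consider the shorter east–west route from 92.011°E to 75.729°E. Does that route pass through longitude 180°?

Signed shortest Δλ = ((75.729 − 92.011 + 180) mod 360) − 180 = -16.282°.
Going west by 16.282° from +92.011° reaches +75.729° without touching 180°.

No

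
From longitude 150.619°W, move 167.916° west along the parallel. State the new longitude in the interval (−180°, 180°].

Start at -150.619°; shift −167.916° → -318.535°.
-318.535° lies outside (−180°, 180°]; add 360° → +41.465°.

41.465°E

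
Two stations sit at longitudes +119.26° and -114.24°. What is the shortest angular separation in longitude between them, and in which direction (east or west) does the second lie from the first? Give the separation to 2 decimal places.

126.50° east

Raw difference: -114.24 − 119.26 = -233.5°.
Normalise into (−180°, 180°]: -233.5° + 360° = 126.5°.
Positive ⇒ the second point lies to the east; separation 126.50°.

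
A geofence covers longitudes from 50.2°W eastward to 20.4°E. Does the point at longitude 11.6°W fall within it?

Band width going east from -50.2° to +20.4°: ((20.4 − -50.2) mod 360) = 70.6°.
Offset of -11.6° east of the west edge: ((-11.6 − -50.2) mod 360) = 38.6°.
38.6° ≤ 70.6° ⇒ inside.

Yes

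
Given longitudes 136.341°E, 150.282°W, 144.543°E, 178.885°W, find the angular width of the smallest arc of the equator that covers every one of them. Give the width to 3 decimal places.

Sort the longitudes: -178.885°, -150.282°, +136.341°, +144.543°.
Eastward gaps between consecutive values (wrapping around): 28.603°, 286.623°, 8.202°, 36.572°.
Largest gap = 286.623° ⇒ minimal covering band is its complement: 360° − 286.623° = 73.377°.
Band runs from +136.341° eastward to -150.282°, crossing the antimeridian.

73.377°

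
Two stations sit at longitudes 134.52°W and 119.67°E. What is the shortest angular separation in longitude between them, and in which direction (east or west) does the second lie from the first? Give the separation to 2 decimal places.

105.81° west

Raw difference: 119.67 − -134.52 = 254.19°.
Normalise into (−180°, 180°]: 254.19° − 360° = -105.81°.
Negative ⇒ the second point lies to the west; separation 105.81°.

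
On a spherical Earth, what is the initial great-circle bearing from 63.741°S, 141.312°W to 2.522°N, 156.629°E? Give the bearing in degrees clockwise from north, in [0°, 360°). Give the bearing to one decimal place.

296.5°

Δλ = 156.629 − -141.312 = 297.941°; wrapped into (−180°, 180°]: -62.059°.
θ = atan2( sin Δλ · cos φ₂ , cos φ₁ · sin φ₂ − sin φ₁ · cos φ₂ · cos Δλ )
  = atan2(-0.88257, 0.43927) = -63.540° → normalised to [0°, 360°): 296.460°.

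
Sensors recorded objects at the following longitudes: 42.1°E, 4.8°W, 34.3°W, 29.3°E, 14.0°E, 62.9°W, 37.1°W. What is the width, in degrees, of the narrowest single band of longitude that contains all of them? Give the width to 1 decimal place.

105.0°

Sort the longitudes: -62.9°, -37.1°, -34.3°, -4.8°, +14.0°, +29.3°, +42.1°.
Eastward gaps between consecutive values (wrapping around): 25.8°, 2.8°, 29.5°, 18.8°, 15.3°, 12.8°, 255.0°.
Largest gap = 255.0° ⇒ minimal covering band is its complement: 360° − 255.0° = 105.0°.
Band runs from -62.9° eastward to +42.1°.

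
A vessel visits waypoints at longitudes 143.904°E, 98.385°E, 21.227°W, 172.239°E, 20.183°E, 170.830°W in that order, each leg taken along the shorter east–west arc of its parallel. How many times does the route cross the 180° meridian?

2

Leg 1: +143.904° → +98.385°, shortest Δλ = -45.519° (west) — does not cross 180°.
Leg 2: +98.385° → -21.227°, shortest Δλ = -119.612° (west) — does not cross 180°.
Leg 3: -21.227° → +172.239°, shortest Δλ = -166.534° (west) — crosses 180°.
Leg 4: +172.239° → +20.183°, shortest Δλ = -152.056° (west) — does not cross 180°.
Leg 5: +20.183° → -170.830°, shortest Δλ = 168.987° (east) — crosses 180°.
Total crossings: 2.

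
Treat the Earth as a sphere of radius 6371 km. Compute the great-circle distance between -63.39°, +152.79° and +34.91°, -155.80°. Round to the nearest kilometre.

Δλ = -155.80 − 152.79 = -308.59°; wrapped into (−180°, 180°]: 51.41°.
Δφ = 34.91 − -63.39 = 98.30°.
a = sin²(Δφ/2) + cos φ₁ · cos φ₂ · sin²(Δλ/2) = 0.641280.
c = 2·atan2(√a, √(1−a)) = 1.85726 rad → d = 6371·c ≈ 11832.59 km.

11833 km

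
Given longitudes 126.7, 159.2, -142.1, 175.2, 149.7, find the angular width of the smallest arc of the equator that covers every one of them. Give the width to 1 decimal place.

91.2°

Sort the longitudes: -142.1°, +126.7°, +149.7°, +159.2°, +175.2°.
Eastward gaps between consecutive values (wrapping around): 268.8°, 23.0°, 9.5°, 16.0°, 42.7°.
Largest gap = 268.8° ⇒ minimal covering band is its complement: 360° − 268.8° = 91.2°.
Band runs from +126.7° eastward to -142.1°, crossing the antimeridian.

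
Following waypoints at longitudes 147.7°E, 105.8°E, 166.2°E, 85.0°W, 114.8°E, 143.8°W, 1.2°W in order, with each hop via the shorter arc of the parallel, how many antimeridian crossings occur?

Leg 1: +147.7° → +105.8°, shortest Δλ = -41.9° (west) — does not cross 180°.
Leg 2: +105.8° → +166.2°, shortest Δλ = 60.4° (east) — does not cross 180°.
Leg 3: +166.2° → -85.0°, shortest Δλ = 108.8° (east) — crosses 180°.
Leg 4: -85.0° → +114.8°, shortest Δλ = -160.2° (west) — crosses 180°.
Leg 5: +114.8° → -143.8°, shortest Δλ = 101.4° (east) — crosses 180°.
Leg 6: -143.8° → -1.2°, shortest Δλ = 142.6° (east) — does not cross 180°.
Total crossings: 3.

3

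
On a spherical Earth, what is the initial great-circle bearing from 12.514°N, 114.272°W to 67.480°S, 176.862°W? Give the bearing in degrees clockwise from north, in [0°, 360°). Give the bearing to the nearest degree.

200°

Δλ = -176.862 − -114.272 = -62.590°.
θ = atan2( sin Δλ · cos φ₂ , cos φ₁ · sin φ₂ − sin φ₁ · cos φ₂ · cos Δλ )
  = atan2(-0.34001, -0.94000) = -160.115° → normalised to [0°, 360°): 199.885°.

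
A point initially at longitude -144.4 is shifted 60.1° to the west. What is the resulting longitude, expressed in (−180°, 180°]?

Start at -144.4°; shift −60.1° → -204.5°.
-204.5° lies outside (−180°, 180°]; add 360° → +155.5°.

+155.5°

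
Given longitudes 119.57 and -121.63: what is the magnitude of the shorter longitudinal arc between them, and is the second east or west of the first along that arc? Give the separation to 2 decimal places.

Raw difference: -121.63 − 119.57 = -241.2°.
Normalise into (−180°, 180°]: -241.2° + 360° = 118.8°.
Positive ⇒ the second point lies to the east; separation 118.80°.

118.80° east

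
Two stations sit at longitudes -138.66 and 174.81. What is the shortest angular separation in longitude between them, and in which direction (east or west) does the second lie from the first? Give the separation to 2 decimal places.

Raw difference: 174.81 − -138.66 = 313.47°.
Normalise into (−180°, 180°]: 313.47° − 360° = -46.53°.
Negative ⇒ the second point lies to the west; separation 46.53°.

46.53° west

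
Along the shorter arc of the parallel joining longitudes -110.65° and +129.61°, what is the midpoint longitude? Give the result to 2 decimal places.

-170.52°

Signed shortest Δλ from -110.65° to +129.61° is -119.74°.
Midpoint longitude = -110.65° + (-119.74°)/2 = -110.65° − 59.87° = -170.52°.
(The naïve average (-110.65 + +129.61)/2 = 9.48° is on the wrong side of the globe.)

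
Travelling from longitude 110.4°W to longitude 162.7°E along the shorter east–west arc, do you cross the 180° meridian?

Naïve |162.7 − -110.4| = 273.1° > 180°, so the shorter arc goes the other way round — across 180°.
Signed shortest Δλ = ((162.7 − -110.4 + 180) mod 360) − 180 = -86.9°.
Going west by 86.9° from -110.4° passes through 180° before reaching +162.7°.

Yes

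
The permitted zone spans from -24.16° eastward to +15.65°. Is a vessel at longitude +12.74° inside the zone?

Band width going east from -24.16° to +15.65°: ((15.65 − -24.16) mod 360) = 39.81°.
Offset of +12.74° east of the west edge: ((12.74 − -24.16) mod 360) = 36.90°.
36.90° ≤ 39.81° ⇒ inside.

Yes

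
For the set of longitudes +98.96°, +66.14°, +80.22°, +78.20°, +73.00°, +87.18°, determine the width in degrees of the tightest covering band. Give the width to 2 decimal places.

32.82°

Sort the longitudes: +66.14°, +73.00°, +78.20°, +80.22°, +87.18°, +98.96°.
Eastward gaps between consecutive values (wrapping around): 6.86°, 5.20°, 2.02°, 6.96°, 11.78°, 327.18°.
Largest gap = 327.18° ⇒ minimal covering band is its complement: 360° − 327.18° = 32.82°.
Band runs from +66.14° eastward to +98.96°.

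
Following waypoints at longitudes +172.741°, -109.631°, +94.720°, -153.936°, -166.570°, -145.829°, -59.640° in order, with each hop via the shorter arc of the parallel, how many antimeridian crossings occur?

3

Leg 1: +172.741° → -109.631°, shortest Δλ = 77.628° (east) — crosses 180°.
Leg 2: -109.631° → +94.720°, shortest Δλ = -155.649° (west) — crosses 180°.
Leg 3: +94.720° → -153.936°, shortest Δλ = 111.344° (east) — crosses 180°.
Leg 4: -153.936° → -166.570°, shortest Δλ = -12.634° (west) — does not cross 180°.
Leg 5: -166.570° → -145.829°, shortest Δλ = 20.741° (east) — does not cross 180°.
Leg 6: -145.829° → -59.640°, shortest Δλ = 86.189° (east) — does not cross 180°.
Total crossings: 3.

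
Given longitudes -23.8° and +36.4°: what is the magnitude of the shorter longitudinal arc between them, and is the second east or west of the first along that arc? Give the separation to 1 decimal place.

Raw difference: 36.4 − -23.8 = 60.2°.
Normalise into (−180°, 180°]: 60.2° stays 60.2°.
Positive ⇒ the second point lies to the east; separation 60.2°.

60.2° east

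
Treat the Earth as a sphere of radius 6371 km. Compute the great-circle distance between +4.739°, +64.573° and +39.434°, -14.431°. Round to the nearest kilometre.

Δλ = -14.431 − 64.573 = -79.004°.
Δφ = 39.434 − 4.739 = 34.695°.
a = sin²(Δφ/2) + cos φ₁ · cos φ₂ · sin²(Δλ/2) = 0.400353.
c = 2·atan2(√a, √(1−a)) = 1.37016 rad → d = 6371·c ≈ 8729.29 km.

8729 km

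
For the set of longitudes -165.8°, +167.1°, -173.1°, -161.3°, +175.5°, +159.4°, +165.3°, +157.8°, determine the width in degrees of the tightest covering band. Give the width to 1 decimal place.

Sort the longitudes: -173.1°, -165.8°, -161.3°, +157.8°, +159.4°, +165.3°, +167.1°, +175.5°.
Eastward gaps between consecutive values (wrapping around): 7.3°, 4.5°, 319.1°, 1.6°, 5.9°, 1.8°, 8.4°, 11.4°.
Largest gap = 319.1° ⇒ minimal covering band is its complement: 360° − 319.1° = 40.9°.
Band runs from +157.8° eastward to -161.3°, crossing the antimeridian.

40.9°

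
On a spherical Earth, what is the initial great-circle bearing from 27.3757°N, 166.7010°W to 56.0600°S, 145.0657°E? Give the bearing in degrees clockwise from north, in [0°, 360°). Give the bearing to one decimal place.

204.6°

Δλ = 145.0657 − -166.7010 = 311.7667°; wrapped into (−180°, 180°]: -48.2333°.
θ = atan2( sin Δλ · cos φ₂ , cos φ₁ · sin φ₂ − sin φ₁ · cos φ₂ · cos Δλ )
  = atan2(-0.41643, -0.90772) = -155.356° → normalised to [0°, 360°): 204.644°.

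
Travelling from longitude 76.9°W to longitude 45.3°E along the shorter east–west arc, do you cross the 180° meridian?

No

Signed shortest Δλ = ((45.3 − -76.9 + 180) mod 360) − 180 = 122.2°.
Going east by 122.2° from -76.9° reaches +45.3° without touching 180°.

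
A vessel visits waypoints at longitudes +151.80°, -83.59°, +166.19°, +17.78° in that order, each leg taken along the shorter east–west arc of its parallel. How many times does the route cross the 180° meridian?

Leg 1: +151.80° → -83.59°, shortest Δλ = 124.61° (east) — crosses 180°.
Leg 2: -83.59° → +166.19°, shortest Δλ = -110.22° (west) — crosses 180°.
Leg 3: +166.19° → +17.78°, shortest Δλ = -148.41° (west) — does not cross 180°.
Total crossings: 2.

2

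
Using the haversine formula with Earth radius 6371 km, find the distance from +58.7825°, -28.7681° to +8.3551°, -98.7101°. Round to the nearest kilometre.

8065 km

Δλ = -98.7101 − -28.7681 = -69.9420°.
Δφ = 8.3551 − 58.7825 = -50.4274°.
a = sin²(Δφ/2) + cos φ₁ · cos φ₂ · sin²(Δλ/2) = 0.349930.
c = 2·atan2(√a, √(1−a)) = 1.26596 rad → d = 6371·c ≈ 8065.42 km.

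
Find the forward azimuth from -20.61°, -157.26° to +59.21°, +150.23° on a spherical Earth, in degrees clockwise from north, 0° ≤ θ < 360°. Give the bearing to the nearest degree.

Δλ = 150.23 − -157.26 = 307.49°; wrapped into (−180°, 180°]: -52.51°.
θ = atan2( sin Δλ · cos φ₂ , cos φ₁ · sin φ₂ − sin φ₁ · cos φ₂ · cos Δλ )
  = atan2(-0.40617, 0.91374) = -23.966° → normalised to [0°, 360°): 336.034°.

336°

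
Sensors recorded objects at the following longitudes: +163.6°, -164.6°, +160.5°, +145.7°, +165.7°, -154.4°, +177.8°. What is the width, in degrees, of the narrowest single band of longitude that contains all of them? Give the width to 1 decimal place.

Sort the longitudes: -164.6°, -154.4°, +145.7°, +160.5°, +163.6°, +165.7°, +177.8°.
Eastward gaps between consecutive values (wrapping around): 10.2°, 300.1°, 14.8°, 3.1°, 2.1°, 12.1°, 17.6°.
Largest gap = 300.1° ⇒ minimal covering band is its complement: 360° − 300.1° = 59.9°.
Band runs from +145.7° eastward to -154.4°, crossing the antimeridian.

59.9°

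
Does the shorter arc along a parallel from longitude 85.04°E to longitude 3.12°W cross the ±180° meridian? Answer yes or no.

No

Signed shortest Δλ = ((-3.12 − 85.04 + 180) mod 360) − 180 = -88.16°.
Going west by 88.16° from +85.04° reaches -3.12° without touching 180°.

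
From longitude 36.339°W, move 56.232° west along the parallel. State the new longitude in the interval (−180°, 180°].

92.571°W

Start at -36.339°; shift −56.232° → -92.571°.
-92.571° already lies in (−180°, 180°].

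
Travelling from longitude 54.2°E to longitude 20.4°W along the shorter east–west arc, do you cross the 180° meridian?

No

Signed shortest Δλ = ((-20.4 − 54.2 + 180) mod 360) − 180 = -74.6°.
Going west by 74.6° from +54.2° reaches -20.4° without touching 180°.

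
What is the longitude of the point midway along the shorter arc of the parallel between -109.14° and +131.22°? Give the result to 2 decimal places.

Signed shortest Δλ from -109.14° to +131.22° is -119.64°.
Midpoint longitude = -109.14° + (-119.64°)/2 = -109.14° − 59.82° = -168.96°.
(The naïve average (-109.14 + +131.22)/2 = 11.04° is on the wrong side of the globe.)

-168.96°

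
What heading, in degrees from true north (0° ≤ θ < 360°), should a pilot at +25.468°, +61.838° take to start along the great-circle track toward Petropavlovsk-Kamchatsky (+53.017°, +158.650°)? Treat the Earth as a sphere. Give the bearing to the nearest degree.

Δλ = 158.650 − 61.838 = 96.812°.
θ = atan2( sin Δλ · cos φ₂ , cos φ₁ · sin φ₂ − sin φ₁ · cos φ₂ · cos Δλ )
  = atan2(0.59733, 0.75187) = 38.466° → normalised to [0°, 360°): 38.466°.

38°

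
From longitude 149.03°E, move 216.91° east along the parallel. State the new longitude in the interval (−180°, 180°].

Start at +149.03°; shift +216.91° → +365.94°.
+365.94° lies outside (−180°, 180°]; subtract 360° → +5.94°.

5.94°E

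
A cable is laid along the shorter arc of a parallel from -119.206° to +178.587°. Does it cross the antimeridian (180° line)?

Yes

Naïve |178.587 − -119.206| = 297.793° > 180°, so the shorter arc goes the other way round — across 180°.
Signed shortest Δλ = ((178.587 − -119.206 + 180) mod 360) − 180 = -62.207°.
Going west by 62.207° from -119.206° passes through 180° before reaching +178.587°.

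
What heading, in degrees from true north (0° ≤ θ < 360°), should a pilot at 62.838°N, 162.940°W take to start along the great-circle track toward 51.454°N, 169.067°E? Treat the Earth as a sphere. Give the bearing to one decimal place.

245.6°

Δλ = 169.067 − -162.940 = 332.007°; wrapped into (−180°, 180°]: -27.993°.
θ = atan2( sin Δλ · cos φ₂ , cos φ₁ · sin φ₂ − sin φ₁ · cos φ₂ · cos Δλ )
  = atan2(-0.29248, -0.13252) = -114.375° → normalised to [0°, 360°): 245.625°.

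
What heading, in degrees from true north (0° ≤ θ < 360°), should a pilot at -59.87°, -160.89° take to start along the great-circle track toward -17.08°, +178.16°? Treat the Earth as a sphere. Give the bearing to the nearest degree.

331°

Δλ = 178.16 − -160.89 = 339.05°; wrapped into (−180°, 180°]: -20.95°.
θ = atan2( sin Δλ · cos φ₂ , cos φ₁ · sin φ₂ − sin φ₁ · cos φ₂ · cos Δλ )
  = atan2(-0.34178, 0.62466) = -28.685° → normalised to [0°, 360°): 331.315°.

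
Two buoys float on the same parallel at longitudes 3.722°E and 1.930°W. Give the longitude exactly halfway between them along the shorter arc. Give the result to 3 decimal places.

Signed shortest Δλ from +3.722° to -1.930° is -5.652°.
Midpoint longitude = +3.722° + (-5.652°)/2 = +3.722° − 2.826° = +0.896°.

0.896°E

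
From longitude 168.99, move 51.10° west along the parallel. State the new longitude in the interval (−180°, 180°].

Start at +168.99°; shift −51.10° → +117.89°.
+117.89° already lies in (−180°, 180°].

+117.89°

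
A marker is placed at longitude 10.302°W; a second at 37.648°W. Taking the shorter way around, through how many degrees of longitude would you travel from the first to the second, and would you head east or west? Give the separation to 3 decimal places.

Raw difference: -37.648 − -10.302 = -27.346°.
Normalise into (−180°, 180°]: -27.346° stays -27.346°.
Negative ⇒ the second point lies to the west; separation 27.346°.

27.346° west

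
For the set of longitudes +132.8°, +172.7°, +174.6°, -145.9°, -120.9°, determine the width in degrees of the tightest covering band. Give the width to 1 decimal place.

106.3°

Sort the longitudes: -145.9°, -120.9°, +132.8°, +172.7°, +174.6°.
Eastward gaps between consecutive values (wrapping around): 25.0°, 253.7°, 39.9°, 1.9°, 39.5°.
Largest gap = 253.7° ⇒ minimal covering band is its complement: 360° − 253.7° = 106.3°.
Band runs from +132.8° eastward to -120.9°, crossing the antimeridian.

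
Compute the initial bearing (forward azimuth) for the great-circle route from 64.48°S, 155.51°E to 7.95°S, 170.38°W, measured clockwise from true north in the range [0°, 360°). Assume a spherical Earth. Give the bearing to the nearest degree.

39°

Δλ = -170.38 − 155.51 = -325.89°; wrapped into (−180°, 180°]: 34.11°.
θ = atan2( sin Δλ · cos φ₂ , cos φ₁ · sin φ₂ − sin φ₁ · cos φ₂ · cos Δλ )
  = atan2(0.55539, 0.68041) = 39.223° → normalised to [0°, 360°): 39.223°.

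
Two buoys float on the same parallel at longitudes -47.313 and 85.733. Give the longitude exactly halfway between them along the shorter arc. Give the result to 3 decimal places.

+19.210°

Signed shortest Δλ from -47.313° to +85.733° is +133.046°.
Midpoint longitude = -47.313° + (+133.046°)/2 = -47.313° + 66.523° = +19.210°.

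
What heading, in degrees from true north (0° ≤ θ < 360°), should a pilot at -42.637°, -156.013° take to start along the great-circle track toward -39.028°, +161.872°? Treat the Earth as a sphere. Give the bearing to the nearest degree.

262°

Δλ = 161.872 − -156.013 = 317.885°; wrapped into (−180°, 180°]: -42.115°.
θ = atan2( sin Δλ · cos φ₂ , cos φ₁ · sin φ₂ − sin φ₁ · cos φ₂ · cos Δλ )
  = atan2(-0.52096, -0.07292) = -97.968° → normalised to [0°, 360°): 262.032°.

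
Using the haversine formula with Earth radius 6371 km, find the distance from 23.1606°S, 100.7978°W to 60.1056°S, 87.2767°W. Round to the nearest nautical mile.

2290 nmi

Δλ = -87.2767 − -100.7978 = 13.5211°.
Δφ = -60.1056 − -23.1606 = -36.9450°.
a = sin²(Δφ/2) + cos φ₁ · cos φ₂ · sin²(Δλ/2) = 0.106744.
c = 2·atan2(√a, √(1−a)) = 0.66566 rad → d = 6371·c ≈ 4240.89 km ≈ 2289.90 nmi.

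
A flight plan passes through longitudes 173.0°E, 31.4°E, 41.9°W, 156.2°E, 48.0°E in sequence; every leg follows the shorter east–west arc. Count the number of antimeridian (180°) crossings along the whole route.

Leg 1: +173.0° → +31.4°, shortest Δλ = -141.6° (west) — does not cross 180°.
Leg 2: +31.4° → -41.9°, shortest Δλ = -73.3° (west) — does not cross 180°.
Leg 3: -41.9° → +156.2°, shortest Δλ = -161.9° (west) — crosses 180°.
Leg 4: +156.2° → +48.0°, shortest Δλ = -108.2° (west) — does not cross 180°.
Total crossings: 1.

1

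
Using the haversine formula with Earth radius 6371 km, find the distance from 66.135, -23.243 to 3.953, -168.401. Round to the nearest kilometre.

11738 km

Δλ = -168.401 − -23.243 = -145.158°.
Δφ = 3.953 − 66.135 = -62.182°.
a = sin²(Δφ/2) + cos φ₁ · cos φ₂ · sin²(Δλ/2) = 0.634110.
c = 2·atan2(√a, √(1−a)) = 1.84234 rad → d = 6371·c ≈ 11737.55 km.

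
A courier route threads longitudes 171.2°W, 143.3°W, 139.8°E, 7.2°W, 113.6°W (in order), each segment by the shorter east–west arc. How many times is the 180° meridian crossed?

1

Leg 1: -171.2° → -143.3°, shortest Δλ = 27.9° (east) — does not cross 180°.
Leg 2: -143.3° → +139.8°, shortest Δλ = -76.9° (west) — crosses 180°.
Leg 3: +139.8° → -7.2°, shortest Δλ = -147.0° (west) — does not cross 180°.
Leg 4: -7.2° → -113.6°, shortest Δλ = -106.4° (west) — does not cross 180°.
Total crossings: 1.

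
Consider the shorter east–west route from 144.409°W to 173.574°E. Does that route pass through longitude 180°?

Yes

Naïve |173.574 − -144.409| = 317.983° > 180°, so the shorter arc goes the other way round — across 180°.
Signed shortest Δλ = ((173.574 − -144.409 + 180) mod 360) − 180 = -42.017°.
Going west by 42.017° from -144.409° passes through 180° before reaching +173.574°.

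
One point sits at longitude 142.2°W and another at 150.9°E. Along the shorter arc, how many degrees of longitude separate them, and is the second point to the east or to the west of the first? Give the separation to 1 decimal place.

Raw difference: 150.9 − -142.2 = 293.1°.
Normalise into (−180°, 180°]: 293.1° − 360° = -66.9°.
Negative ⇒ the second point lies to the west; separation 66.9°.

66.9° west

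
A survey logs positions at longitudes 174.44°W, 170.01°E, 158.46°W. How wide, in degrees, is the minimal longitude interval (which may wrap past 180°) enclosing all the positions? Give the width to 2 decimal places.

Sort the longitudes: -174.44°, -158.46°, +170.01°.
Eastward gaps between consecutive values (wrapping around): 15.98°, 328.47°, 15.55°.
Largest gap = 328.47° ⇒ minimal covering band is its complement: 360° − 328.47° = 31.53°.
Band runs from +170.01° eastward to -158.46°, crossing the antimeridian.

31.53°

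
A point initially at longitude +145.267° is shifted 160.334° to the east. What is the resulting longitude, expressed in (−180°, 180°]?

-54.399°

Start at +145.267°; shift +160.334° → +305.601°.
+305.601° lies outside (−180°, 180°]; subtract 360° → -54.399°.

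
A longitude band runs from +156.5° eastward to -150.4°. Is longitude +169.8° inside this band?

Band width going east from +156.5° to -150.4°: ((-150.4 − 156.5) mod 360) = 53.1°.
Offset of +169.8° east of the west edge: ((169.8 − 156.5) mod 360) = 13.3°.
13.3° ≤ 53.1° ⇒ inside.

Yes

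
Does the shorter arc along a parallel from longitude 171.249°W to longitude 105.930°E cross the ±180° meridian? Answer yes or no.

Yes

Naïve |105.930 − -171.249| = 277.179° > 180°, so the shorter arc goes the other way round — across 180°.
Signed shortest Δλ = ((105.930 − -171.249 + 180) mod 360) − 180 = -82.821°.
Going west by 82.821° from -171.249° passes through 180° before reaching +105.930°.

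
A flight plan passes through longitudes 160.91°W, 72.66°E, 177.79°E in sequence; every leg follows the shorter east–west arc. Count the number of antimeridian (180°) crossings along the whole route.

Leg 1: -160.91° → +72.66°, shortest Δλ = -126.43° (west) — crosses 180°.
Leg 2: +72.66° → +177.79°, shortest Δλ = 105.13° (east) — does not cross 180°.
Total crossings: 1.

1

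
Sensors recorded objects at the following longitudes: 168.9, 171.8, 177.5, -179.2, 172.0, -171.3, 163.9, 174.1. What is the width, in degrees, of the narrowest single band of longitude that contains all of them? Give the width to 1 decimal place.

24.8°

Sort the longitudes: -179.2°, -171.3°, +163.9°, +168.9°, +171.8°, +172.0°, +174.1°, +177.5°.
Eastward gaps between consecutive values (wrapping around): 7.9°, 335.2°, 5.0°, 2.9°, 0.2°, 2.1°, 3.4°, 3.3°.
Largest gap = 335.2° ⇒ minimal covering band is its complement: 360° − 335.2° = 24.8°.
Band runs from +163.9° eastward to -171.3°, crossing the antimeridian.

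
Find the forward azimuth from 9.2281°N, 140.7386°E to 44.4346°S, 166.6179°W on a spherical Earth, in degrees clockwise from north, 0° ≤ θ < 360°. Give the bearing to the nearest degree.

Δλ = -166.6179 − 140.7386 = -307.3565°; wrapped into (−180°, 180°]: 52.6435°.
θ = atan2( sin Δλ · cos φ₂ , cos φ₁ · sin φ₂ − sin φ₁ · cos φ₂ · cos Δλ )
  = atan2(0.56758, -0.76051) = 143.266° → normalised to [0°, 360°): 143.266°.

143°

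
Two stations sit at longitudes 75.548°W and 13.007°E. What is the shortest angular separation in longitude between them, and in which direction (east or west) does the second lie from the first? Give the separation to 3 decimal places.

88.555° east

Raw difference: 13.007 − -75.548 = 88.555°.
Normalise into (−180°, 180°]: 88.555° stays 88.555°.
Positive ⇒ the second point lies to the east; separation 88.555°.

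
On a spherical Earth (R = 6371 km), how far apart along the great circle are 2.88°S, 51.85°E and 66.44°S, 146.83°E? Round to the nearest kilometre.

Δλ = 146.83 − 51.85 = 94.98°.
Δφ = -66.44 − -2.88 = -63.56°.
a = sin²(Δφ/2) + cos φ₁ · cos φ₂ · sin²(Δλ/2) = 0.494299.
c = 2·atan2(√a, √(1−a)) = 1.55939 rad → d = 6371·c ≈ 9934.90 km.

9935 km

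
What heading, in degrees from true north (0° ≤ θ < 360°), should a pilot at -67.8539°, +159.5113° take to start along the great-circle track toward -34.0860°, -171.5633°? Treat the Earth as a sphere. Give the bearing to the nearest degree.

41°

Δλ = -171.5633 − 159.5113 = -331.0746°; wrapped into (−180°, 180°]: 28.9254°.
θ = atan2( sin Δλ · cos φ₂ , cos φ₁ · sin φ₂ − sin φ₁ · cos φ₂ · cos Δλ )
  = atan2(0.40057, 0.46013) = 41.042° → normalised to [0°, 360°): 41.042°.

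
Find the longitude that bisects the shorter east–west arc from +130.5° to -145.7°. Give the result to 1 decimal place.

+172.4°

Signed shortest Δλ from +130.5° to -145.7° is +83.8°.
Midpoint longitude = +130.5° + (+83.8°)/2 = +130.5° + 41.9° = +172.4°.
(The naïve average (+130.5 + -145.7)/2 = -7.6° is on the wrong side of the globe.)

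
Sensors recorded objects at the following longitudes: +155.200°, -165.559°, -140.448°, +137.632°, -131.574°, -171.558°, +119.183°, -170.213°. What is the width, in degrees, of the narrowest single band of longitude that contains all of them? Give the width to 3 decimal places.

Sort the longitudes: -171.558°, -170.213°, -165.559°, -140.448°, -131.574°, +119.183°, +137.632°, +155.200°.
Eastward gaps between consecutive values (wrapping around): 1.345°, 4.654°, 25.111°, 8.874°, 250.757°, 18.449°, 17.568°, 33.242°.
Largest gap = 250.757° ⇒ minimal covering band is its complement: 360° − 250.757° = 109.243°.
Band runs from +119.183° eastward to -131.574°, crossing the antimeridian.

109.243°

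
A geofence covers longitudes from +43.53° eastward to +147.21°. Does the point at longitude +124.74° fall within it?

Band width going east from +43.53° to +147.21°: ((147.21 − 43.53) mod 360) = 103.68°.
Offset of +124.74° east of the west edge: ((124.74 − 43.53) mod 360) = 81.21°.
81.21° ≤ 103.68° ⇒ inside.

Yes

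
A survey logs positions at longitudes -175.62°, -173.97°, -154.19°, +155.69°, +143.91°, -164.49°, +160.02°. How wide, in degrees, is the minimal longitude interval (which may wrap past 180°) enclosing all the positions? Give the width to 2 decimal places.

Sort the longitudes: -175.62°, -173.97°, -164.49°, -154.19°, +143.91°, +155.69°, +160.02°.
Eastward gaps between consecutive values (wrapping around): 1.65°, 9.48°, 10.30°, 298.10°, 11.78°, 4.33°, 24.36°.
Largest gap = 298.10° ⇒ minimal covering band is its complement: 360° − 298.10° = 61.90°.
Band runs from +143.91° eastward to -154.19°, crossing the antimeridian.

61.90°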